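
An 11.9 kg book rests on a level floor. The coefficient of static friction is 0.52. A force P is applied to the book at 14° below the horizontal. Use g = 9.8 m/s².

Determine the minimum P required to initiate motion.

P ≈ 71.8 N

N = m g + P sin α (the push presses the book into the level floor).
At impending slip, P cos α = μ_s N = μ_s (m g + P sin α).
Solving: P (cos α − μ_s sin α) = μ_s m g → P = 0.52×117/(cos 14° − 0.52 sin 14°) = 60.6/0.8445 = 71.8 N.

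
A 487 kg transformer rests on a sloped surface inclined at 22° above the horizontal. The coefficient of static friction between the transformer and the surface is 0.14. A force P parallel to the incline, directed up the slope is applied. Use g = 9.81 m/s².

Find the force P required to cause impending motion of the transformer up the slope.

At impending motion up the slope, friction acts down-slope at its limit: f = μ_s N.
P is parallel to the surface, so N = m g cos θ = 4430 N.
Along the incline: P = m g sin θ + μ_s N = 1790 + 0.14×4430 = 2410 N.

P ≈ 2410 N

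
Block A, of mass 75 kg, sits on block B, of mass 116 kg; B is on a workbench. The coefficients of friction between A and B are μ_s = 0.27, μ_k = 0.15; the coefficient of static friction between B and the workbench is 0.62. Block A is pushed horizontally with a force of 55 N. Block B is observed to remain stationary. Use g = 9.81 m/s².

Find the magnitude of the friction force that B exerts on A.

f ≈ 55 N

The normal force B exerts on A is simply A's weight, N₁ = 735.8 N.
Maximum static friction on A from B: μ_s N₁ = 0.27×735.8 = 198.7 N.
P = 55 N is within that limit, so A and B move together (both at rest); the A–B friction is simply f₁ = P = 55 N.
B experiences an equal 55 N forward from A (third law). B is in equilibrium, so the floor supplies f₂ = 55 N of static friction (limit μ_s(m_A+m_B)g = 1162 N, not exceeded).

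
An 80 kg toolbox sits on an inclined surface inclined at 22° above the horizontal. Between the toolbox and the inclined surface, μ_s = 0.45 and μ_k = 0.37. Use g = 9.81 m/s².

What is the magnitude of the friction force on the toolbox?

f ≈ 294 N (up the incline)

The normal reaction is N = m g cos θ = 727.7 N.
Along the slope the weight component is m g sin θ = 294 N; friction must supply exactly this, acting up-slope.
The static-friction ceiling is μ_s N = 0.45 × 727.7 = 327.4 N.
Since |294| ≤ 327.4 N, the toolbox remains in static equilibrium and friction takes exactly the required value.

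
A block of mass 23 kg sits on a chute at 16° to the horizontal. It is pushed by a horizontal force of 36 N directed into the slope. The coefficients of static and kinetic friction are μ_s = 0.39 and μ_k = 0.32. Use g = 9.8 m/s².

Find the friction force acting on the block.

The horizontal push has a component P sin θ into the surface, so N = m g cos θ + P sin θ = 216.7 + 9.923 = 226.6 N.
Along the incline, the net driving force (taking up-slope positive) is P cos θ − m g sin θ = 34.61 − 62.13 = -27.52 N, so equilibrium requires friction f = 27.52 N (up-slope).
The limit of static friction is μ_s N = 88.37 N.
|f_req| = 27.52 ≤ 88.37 N → the block is in equilibrium; friction equals the required value.

f ≈ 27.5 N (up the incline)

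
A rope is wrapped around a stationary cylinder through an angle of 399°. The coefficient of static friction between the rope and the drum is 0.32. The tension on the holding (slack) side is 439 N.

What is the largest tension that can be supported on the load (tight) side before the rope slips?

T_max ≈ 4080 N

At impending slip the capstan equation gives T₂/T₁ = e^{μβ} with β in radians.
β = 399° × π/180 = 6.964 rad.
e^{μβ} = e^{0.32×6.964} = 9.285.
T₂ = T₁ · e^{μβ} = 439 × 9.285 = 4080 N.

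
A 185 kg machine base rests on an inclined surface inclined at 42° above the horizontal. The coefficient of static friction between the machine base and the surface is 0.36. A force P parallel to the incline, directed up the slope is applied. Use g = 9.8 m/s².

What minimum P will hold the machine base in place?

The machine base tends to slide down (tan θ > μ_s), so at the point of impending slip friction acts up-slope at its limit: f = μ_s N.
P is parallel to the surface, so N = m g cos θ = 1350 N.
Along the incline: P + μ_s N = m g sin θ, so P = 1210 − 0.36×1350 = 728 N.

P_min ≈ 728 N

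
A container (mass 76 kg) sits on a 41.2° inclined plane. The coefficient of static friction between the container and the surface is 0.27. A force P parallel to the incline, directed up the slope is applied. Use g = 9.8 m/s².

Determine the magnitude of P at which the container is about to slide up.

At impending motion up the slope, friction acts down-slope at its limit: f = μ_s N.
P is parallel to the surface, so N = m g cos θ = 560 N.
Along the incline: P = m g sin θ + μ_s N = 491 + 0.27×560 = 642 N.

P ≈ 642 N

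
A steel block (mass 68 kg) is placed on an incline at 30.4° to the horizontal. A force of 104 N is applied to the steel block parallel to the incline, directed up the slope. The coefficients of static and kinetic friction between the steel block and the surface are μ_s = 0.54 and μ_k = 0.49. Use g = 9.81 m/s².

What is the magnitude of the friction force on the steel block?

Normal force: N = m g cos θ = 68 × 9.81 × cos 30.4° = 575.4 N.
Parallel to the incline, ΣF = 0 gives f = m g sin θ − P = 337.6 − 104 = 233.6 N (up-slope positive).
The static-friction ceiling is μ_s N = 0.54 × 575.4 = 310.7 N.
Since |233.6| ≤ 310.7 N, the steel block remains in static equilibrium and friction takes exactly the required value.

f ≈ 234 N (up the incline)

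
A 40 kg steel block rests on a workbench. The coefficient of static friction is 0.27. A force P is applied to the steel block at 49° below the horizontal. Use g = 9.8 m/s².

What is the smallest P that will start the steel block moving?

P ≈ 234 N

N = m g + P sin α (the push presses the steel block into the workbench).
At impending slip, P cos α = μ_s N = μ_s (m g + P sin α).
Solving: P (cos α − μ_s sin α) = μ_s m g → P = 0.27×392/(cos 49° − 0.27 sin 49°) = 106/0.4523 = 234 N.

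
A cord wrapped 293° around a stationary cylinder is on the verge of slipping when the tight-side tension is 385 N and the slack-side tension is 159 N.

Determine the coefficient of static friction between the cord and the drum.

T₂/T₁ = e^{μβ} → μ = ln(T₂/T₁)/β.
β = 293° = 5.114 rad.
μ = ln(385/159)/5.114 = ln(2.421)/5.114 = 0.173.

μ ≈ 0.173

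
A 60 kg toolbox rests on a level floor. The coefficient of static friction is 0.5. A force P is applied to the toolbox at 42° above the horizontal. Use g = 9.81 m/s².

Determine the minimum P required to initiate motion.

N = m g − P sin α (the pull lifts the toolbox).
At impending slip, P cos α = μ_s N = μ_s (m g − P sin α).
Solving: P (cos α + μ_s sin α) = μ_s m g → P = 0.5×589/(cos 42° + 0.5 sin 42°) = 294/1.078 = 273 N.

P ≈ 273 N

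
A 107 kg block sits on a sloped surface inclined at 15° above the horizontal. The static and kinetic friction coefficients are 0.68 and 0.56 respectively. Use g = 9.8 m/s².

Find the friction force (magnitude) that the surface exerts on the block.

The normal reaction is N = m g cos θ = 1013 N.
Along the slope the weight component is m g sin θ = 271.4 N; friction must supply exactly this, acting up-slope.
Static friction can supply at most μ_s N = 688.8 N.
Since |271.4| ≤ 688.8 N, static friction is sufficient; f equals the required value, not μ_s N.

f ≈ 271 N (up the incline)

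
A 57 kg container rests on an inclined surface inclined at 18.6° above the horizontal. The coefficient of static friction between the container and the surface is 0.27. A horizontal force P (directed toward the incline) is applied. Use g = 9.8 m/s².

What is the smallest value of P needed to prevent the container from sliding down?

The container tends to slide down (tan θ > μ_s), so at the point of impending slip friction acts up-slope at its limit: f = μ_s N.
Perpendicular to the incline: N = m g cos θ + P sin θ.
Along the incline: P cos θ + μ_s N = m g sin θ, i.e. P cos θ + μ_s (m g cos θ + P sin θ) = m g sin θ.
Solving, P (cos θ + μ_s sin θ) = m g (sin θ − μ_s cos θ), so P = 559×0.06306/1.034 = 34.1 N.

P_min ≈ 34.1 N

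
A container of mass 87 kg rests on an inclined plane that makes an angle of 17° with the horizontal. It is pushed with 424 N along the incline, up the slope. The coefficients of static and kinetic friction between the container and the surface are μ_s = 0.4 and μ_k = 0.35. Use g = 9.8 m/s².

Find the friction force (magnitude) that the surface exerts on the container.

The normal reaction is N = m g cos θ = 815.3 N.
Parallel to the incline, ΣF = 0 gives f = m g sin θ − P = 249.3 − 424 = -174.7 N (up-slope positive).
Static friction can supply at most μ_s N = 326.1 N.
Since |-174.7| ≤ 326.1 N, the container remains in static equilibrium and friction takes exactly the required value.

f ≈ 175 N (down the incline)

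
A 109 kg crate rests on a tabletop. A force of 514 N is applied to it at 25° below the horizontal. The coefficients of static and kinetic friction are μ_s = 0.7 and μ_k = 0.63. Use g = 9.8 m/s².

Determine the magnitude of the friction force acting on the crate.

f ≈ 466 N

N = m g + P sin α = 1068 + 514×sin 25° = 1285 N.
Horizontally, friction must balance P cos α = 465.8 N.
μ_s N = 0.7 × 1285 = 899.8 N.
465.8 ≤ 899.8 N → static; friction equals the required 466 N.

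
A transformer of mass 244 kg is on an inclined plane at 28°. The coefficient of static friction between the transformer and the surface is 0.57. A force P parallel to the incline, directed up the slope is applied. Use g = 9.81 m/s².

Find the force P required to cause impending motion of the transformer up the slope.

At impending motion up the slope, friction acts down-slope at its limit: f = μ_s N.
P is parallel to the surface, so N = m g cos θ = 2110 N.
Along the incline: P = m g sin θ + μ_s N = 1120 + 0.57×2110 = 2330 N.

P ≈ 2330 N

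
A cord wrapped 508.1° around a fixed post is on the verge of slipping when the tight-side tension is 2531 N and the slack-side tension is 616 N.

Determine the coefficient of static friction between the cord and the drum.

T₂/T₁ = e^{μβ} → μ = ln(T₂/T₁)/β.
β = 508.1° = 8.868 rad.
μ = ln(2531/616)/8.868 = ln(4.109)/8.868 = 0.159.

μ ≈ 0.159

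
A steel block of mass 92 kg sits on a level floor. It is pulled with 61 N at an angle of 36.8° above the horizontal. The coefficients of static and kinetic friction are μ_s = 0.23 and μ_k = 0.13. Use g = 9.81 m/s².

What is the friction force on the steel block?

f ≈ 48.8 N

N = m g − P sin α = 902.5 − 61×sin 36.8° = 866 N.
For equilibrium, f = P cos α = 61×cos 36.8° = 48.84 N.
μ_s N = 0.23 × 866 = 199.2 N.
Since 48.84 N does not exceed the limit, the steel block stays at rest and f = 48.8 N.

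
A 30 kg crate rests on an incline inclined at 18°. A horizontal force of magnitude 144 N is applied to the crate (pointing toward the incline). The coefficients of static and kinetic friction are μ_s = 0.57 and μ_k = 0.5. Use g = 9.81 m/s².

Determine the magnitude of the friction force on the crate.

Resolve perpendicular to the incline: N = m g cos θ + P sin θ = 30×9.81×cos 18° + 144×sin 18° = 324.4 N.
Along the incline, the net driving force (taking up-slope positive) is P cos θ − m g sin θ = 137 − 90.94 = 46.01 N, so equilibrium requires friction f = -46.01 N (down-slope).
The limit of static friction is μ_s N = 184.9 N.
|f_req| = 46.01 ≤ 184.9 N → the crate is in equilibrium; friction equals the required value.

f ≈ 46 N (down the incline)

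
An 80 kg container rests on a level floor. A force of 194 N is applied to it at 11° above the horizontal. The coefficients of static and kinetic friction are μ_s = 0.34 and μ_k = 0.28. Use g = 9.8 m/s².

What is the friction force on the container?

f ≈ 190 N

Vertical equilibrium gives N = m g − P sin α = 747 N.
For equilibrium, f = P cos α = 194×cos 11° = 190.4 N.
The static-friction limit is μ_s N = 254 N.
190.4 ≤ 254 N → static; friction equals the required 190 N.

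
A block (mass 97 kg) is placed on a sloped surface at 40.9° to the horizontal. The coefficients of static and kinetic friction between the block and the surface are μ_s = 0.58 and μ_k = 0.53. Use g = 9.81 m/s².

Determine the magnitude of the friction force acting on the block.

Normal force: N = m g cos θ = 97 × 9.81 × cos 40.9° = 719.2 N.
For equilibrium along the incline, friction must balance the weight component: f = m g sin θ = 623 N up the slope.
Static friction can supply at most μ_s N = 417.2 N.
Since |623| > 417.2 N, static friction cannot hold it; the block slides down the incline and kinetic friction applies: f = μ_k N = 0.53 × 719.2 = 381 N.

f ≈ 381 N (up the incline)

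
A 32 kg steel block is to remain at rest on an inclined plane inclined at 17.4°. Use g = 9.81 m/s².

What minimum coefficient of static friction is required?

At the slip threshold m g sin θ = μ_s m g cos θ, so μ_s,min = tan θ.
μ_s,min = tan 17.4° = 0.313.

μ_s,min ≈ 0.313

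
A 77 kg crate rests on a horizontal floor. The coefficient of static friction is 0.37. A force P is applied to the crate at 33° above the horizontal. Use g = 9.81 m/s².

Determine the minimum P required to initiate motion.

P ≈ 269 N

N = m g − P sin α (the pull lifts the crate).
At impending slip, P cos α = μ_s N = μ_s (m g − P sin α).
Solving: P (cos α + μ_s sin α) = μ_s m g → P = 0.37×755/(cos 33° + 0.37 sin 33°) = 279/1.04 = 269 N.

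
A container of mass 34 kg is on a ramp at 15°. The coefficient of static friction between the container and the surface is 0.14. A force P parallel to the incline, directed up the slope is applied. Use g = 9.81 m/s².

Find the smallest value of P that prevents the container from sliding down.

The container tends to slide down (tan θ > μ_s), so at the point of impending slip friction acts up-slope at its limit: f = μ_s N.
P is parallel to the surface, so N = m g cos θ = 322 N.
Along the incline: P + μ_s N = m g sin θ, so P = 86.3 − 0.14×322 = 41.2 N.

P_min ≈ 41.2 N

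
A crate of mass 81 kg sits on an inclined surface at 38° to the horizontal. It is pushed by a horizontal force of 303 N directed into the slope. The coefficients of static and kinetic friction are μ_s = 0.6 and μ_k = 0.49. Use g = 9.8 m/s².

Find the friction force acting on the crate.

f ≈ 250 N (up the incline)

Resolve perpendicular to the incline: N = m g cos θ + P sin θ = 81×9.8×cos 38° + 303×sin 38° = 812.1 N.
Along the incline, the net driving force (taking up-slope positive) is P cos θ − m g sin θ = 238.8 − 488.7 = -249.9 N, so equilibrium requires friction f = 249.9 N (up-slope).
Maximum static friction: μ_s N = 0.6 × 812.1 = 487.2 N.
Since 249.9 N is within the 487.2 N limit, the crate stays put and friction is exactly 250 N.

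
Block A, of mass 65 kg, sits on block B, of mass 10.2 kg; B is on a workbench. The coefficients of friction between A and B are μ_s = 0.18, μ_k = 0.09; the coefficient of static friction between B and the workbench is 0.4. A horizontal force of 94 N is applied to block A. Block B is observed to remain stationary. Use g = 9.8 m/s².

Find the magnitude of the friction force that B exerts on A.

Normal force at the A–B interface: N₁ = m_A g = 637 N.
Maximum static friction on A from B: μ_s N₁ = 0.18×637 = 114.7 N.
P = 94 N is within that limit, so A and B move together (both at rest); the A–B friction is simply f₁ = P = 94 N.
By Newton's third law B feels 94 N forward from A. With B stationary, the floor's static friction on B balances it: f₂ = 94 N (well within μ_s(m_A+m_B)g = 294.8 N).

f ≈ 94 N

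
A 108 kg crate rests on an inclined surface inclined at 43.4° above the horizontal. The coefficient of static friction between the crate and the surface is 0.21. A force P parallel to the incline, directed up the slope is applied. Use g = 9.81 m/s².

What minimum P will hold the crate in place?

The crate tends to slide down (tan θ > μ_s), so at the point of impending slip friction acts up-slope at its limit: f = μ_s N.
P is parallel to the surface, so N = m g cos θ = 770 N.
Along the incline: P + μ_s N = m g sin θ, so P = 728 − 0.21×770 = 566 N.

P_min ≈ 566 N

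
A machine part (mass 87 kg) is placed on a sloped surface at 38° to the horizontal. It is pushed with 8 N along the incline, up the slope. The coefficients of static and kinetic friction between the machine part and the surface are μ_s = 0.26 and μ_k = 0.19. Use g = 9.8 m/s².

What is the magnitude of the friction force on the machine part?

f ≈ 128 N (up the incline)

Normal force: N = m g cos θ = 87 × 9.8 × cos 38° = 671.9 N.
Parallel to the incline, ΣF = 0 gives f = m g sin θ − P = 524.9 − 8 = 516.9 N (up-slope positive).
Maximum static friction available: μ_s N = 0.26 × 671.9 = 174.7 N.
Since |516.9| > 174.7 N, static friction cannot hold it; the machine part slides down the incline and kinetic friction applies: f = μ_k N = 0.19 × 671.9 = 128 N.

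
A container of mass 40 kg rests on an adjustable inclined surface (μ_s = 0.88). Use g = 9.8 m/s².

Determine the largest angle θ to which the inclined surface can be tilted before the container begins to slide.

θ_max ≈ 41.3°

At the slip threshold, m g sin θ = μ_s · m g cos θ, so tan θ = μ_s.
θ_max = arctan(0.88) = 41.3°.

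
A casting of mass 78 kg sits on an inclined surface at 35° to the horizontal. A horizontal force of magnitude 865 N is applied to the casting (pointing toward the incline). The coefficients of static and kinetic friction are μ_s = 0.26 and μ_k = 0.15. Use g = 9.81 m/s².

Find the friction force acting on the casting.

f ≈ 270 N (down the incline)

Normal direction: N = m g cos θ + P sin θ = 1123 N.
Parallel to the incline: P cos θ − m g sin θ = 708.6 − 438.9 = 269.7 N; the friction needed to balance this is 269.7 N acting down the slope.
Maximum static friction: μ_s N = 0.26 × 1123 = 292 N.
|f_req| = 269.7 ≤ 292 N → the casting is in equilibrium; friction equals the required value.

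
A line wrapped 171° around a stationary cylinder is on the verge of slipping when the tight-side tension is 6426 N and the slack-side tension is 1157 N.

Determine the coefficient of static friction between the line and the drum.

T₂/T₁ = e^{μβ} → μ = ln(T₂/T₁)/β.
β = 171° = 2.985 rad.
μ = ln(6426/1157)/2.985 = ln(5.554)/2.985 = 0.574.

μ ≈ 0.574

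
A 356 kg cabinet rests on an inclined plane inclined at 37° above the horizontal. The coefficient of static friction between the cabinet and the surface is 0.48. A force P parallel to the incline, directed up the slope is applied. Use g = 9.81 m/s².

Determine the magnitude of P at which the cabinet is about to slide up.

At impending motion up the slope, friction acts down-slope at its limit: f = μ_s N.
P is parallel to the surface, so N = m g cos θ = 2790 N.
Along the incline: P = m g sin θ + μ_s N = 2100 + 0.48×2790 = 3440 N.

P ≈ 3440 N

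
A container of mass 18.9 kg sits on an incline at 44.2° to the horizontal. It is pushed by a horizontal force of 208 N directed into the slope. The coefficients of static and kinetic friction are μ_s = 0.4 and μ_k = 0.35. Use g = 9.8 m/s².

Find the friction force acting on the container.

Normal direction: N = m g cos θ + P sin θ = 277.8 N.
Parallel to the incline: P cos θ − m g sin θ = 149.1 − 129.1 = 19.99 N; the friction needed to balance this is 19.99 N acting down the slope.
The limit of static friction is μ_s N = 111.1 N.
Since 19.99 N is within the 111.1 N limit, the container stays put and friction is exactly 20 N.

f ≈ 20 N (down the incline)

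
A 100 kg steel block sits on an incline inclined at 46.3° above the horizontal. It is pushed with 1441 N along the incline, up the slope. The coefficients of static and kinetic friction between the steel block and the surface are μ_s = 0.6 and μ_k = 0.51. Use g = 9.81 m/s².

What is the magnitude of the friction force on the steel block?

Perpendicular to the surface, N = m g cos θ = 100·9.81·cos 46.3° = 677.8 N.
For equilibrium along the incline the friction force must supply f = m g sin θ − P = 709.2 − 1441 = -731.8 N (positive meaning up-slope).
Maximum static friction available: μ_s N = 0.6 × 677.8 = 406.7 N.
Since |-731.8| > 406.7 N, static friction cannot hold it; the steel block slides up the incline and kinetic friction applies: f = μ_k N = 0.51 × 677.8 = 346 N.

f ≈ 346 N (down the incline)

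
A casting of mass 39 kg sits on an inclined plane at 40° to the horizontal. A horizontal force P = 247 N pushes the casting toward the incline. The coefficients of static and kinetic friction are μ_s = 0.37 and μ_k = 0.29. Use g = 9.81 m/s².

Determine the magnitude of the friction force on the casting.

Normal direction: N = m g cos θ + P sin θ = 451.8 N.
Parallel to the incline: P cos θ − m g sin θ = 189.2 − 245.9 = -56.71 N; the friction needed to balance this is 56.71 N acting up the slope.
The limit of static friction is μ_s N = 167.2 N.
|f_req| = 56.71 ≤ 167.2 N → the casting is in equilibrium; friction equals the required value.

f ≈ 56.7 N (up the incline)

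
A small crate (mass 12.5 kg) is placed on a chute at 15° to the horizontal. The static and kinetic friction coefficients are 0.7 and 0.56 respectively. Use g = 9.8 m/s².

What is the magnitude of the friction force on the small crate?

Perpendicular to the surface, N = m g cos θ = 12.5·9.8·cos 15° = 118.3 N.
For equilibrium along the incline, friction must balance the weight component: f = m g sin θ = 31.71 N up the slope.
Maximum static friction available: μ_s N = 0.7 × 118.3 = 82.83 N.
Since |31.71| ≤ 82.83 N, static friction is sufficient; f equals the required value, not μ_s N.

f ≈ 31.7 N (up the incline)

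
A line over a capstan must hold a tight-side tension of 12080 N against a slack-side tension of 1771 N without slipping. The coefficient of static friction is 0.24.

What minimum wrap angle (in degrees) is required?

T₂/T₁ = e^{μβ} → β = ln(T₂/T₁)/μ.
β = ln(12080/1771)/0.24 = 1.92/0.24 = 8 rad.
In degrees: β = 8 × 180/π = 458°.

β_min ≈ 458°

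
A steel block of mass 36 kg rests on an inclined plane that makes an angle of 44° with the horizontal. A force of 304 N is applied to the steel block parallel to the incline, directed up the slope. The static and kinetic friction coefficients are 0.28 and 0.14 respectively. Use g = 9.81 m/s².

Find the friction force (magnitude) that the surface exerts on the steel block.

f ≈ 58.7 N (down the incline)

The normal reaction is N = m g cos θ = 254 N.
Parallel to the incline, ΣF = 0 gives f = m g sin θ − P = 245.3 − 304 = -58.67 N (up-slope positive).
Static friction can supply at most μ_s N = 71.13 N.
Since |-58.67| ≤ 71.13 N, the steel block remains in static equilibrium and friction takes exactly the required value.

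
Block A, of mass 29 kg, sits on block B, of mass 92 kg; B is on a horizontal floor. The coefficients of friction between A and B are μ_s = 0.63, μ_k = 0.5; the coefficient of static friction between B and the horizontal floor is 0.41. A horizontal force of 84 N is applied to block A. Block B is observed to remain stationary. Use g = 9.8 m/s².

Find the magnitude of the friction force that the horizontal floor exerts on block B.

Between the blocks, N₁ = m_A g = 284.2 N.
Maximum static friction on A from B: μ_s N₁ = 0.63×284.2 = 179 N.
Since P = 84 N ≤ 179 N, A does not slip on B; friction on A equals P = 84 N.
By Newton's third law B feels 84 N forward from A. With B stationary, the floor's static friction on B balances it: f₂ = 84 N (well within μ_s(m_A+m_B)g = 486.2 N).

f ≈ 84 N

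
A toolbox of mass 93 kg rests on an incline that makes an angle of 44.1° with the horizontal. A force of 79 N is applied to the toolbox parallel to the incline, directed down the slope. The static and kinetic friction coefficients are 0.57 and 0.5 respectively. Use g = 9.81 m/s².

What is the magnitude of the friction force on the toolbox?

f ≈ 328 N (up the incline)

Perpendicular to the surface, N = m g cos θ = 93·9.81·cos 44.1° = 655.2 N.
For equilibrium along the incline the friction force must supply f = m g sin θ + P = 634.9 + 79 = 713.9 N (positive meaning up-slope).
The static-friction ceiling is μ_s N = 0.57 × 655.2 = 373.4 N.
|713.9| exceeds 373.4 N, so the toolbox slips down-slope; friction is kinetic, f = μ_k N = 0.5×655.2 = 328 N.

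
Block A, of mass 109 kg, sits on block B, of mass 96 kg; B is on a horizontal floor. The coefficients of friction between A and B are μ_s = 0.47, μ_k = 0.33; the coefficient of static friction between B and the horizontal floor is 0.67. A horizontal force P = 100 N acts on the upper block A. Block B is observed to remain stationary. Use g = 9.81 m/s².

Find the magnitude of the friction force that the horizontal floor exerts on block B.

f ≈ 100 N

Normal force at the A–B interface: N₁ = m_A g = 1069 N.
So the A–B interface can sustain at most μ_s N₁ = 502.6 N of static friction.
Since P = 100 N ≤ 502.6 N, A does not slip on B; friction on A equals P = 100 N.
By Newton's third law B feels 100 N forward from A. With B stationary, the floor's static friction on B balances it: f₂ = 100 N (well within μ_s(m_A+m_B)g = 1347 N).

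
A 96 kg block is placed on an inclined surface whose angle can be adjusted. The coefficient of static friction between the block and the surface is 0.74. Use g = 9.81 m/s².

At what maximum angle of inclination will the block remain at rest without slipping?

θ_max ≈ 36.5°

At the slip threshold, m g sin θ = μ_s · m g cos θ, so tan θ = μ_s.
θ_max = arctan(0.74) = 36.5°.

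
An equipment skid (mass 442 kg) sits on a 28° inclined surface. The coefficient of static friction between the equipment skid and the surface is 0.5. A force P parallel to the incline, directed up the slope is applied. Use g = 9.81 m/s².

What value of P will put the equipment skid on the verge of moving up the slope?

P ≈ 3950 N

At impending motion up the slope, friction acts down-slope at its limit: f = μ_s N.
P is parallel to the surface, so N = m g cos θ = 3830 N.
Along the incline: P = m g sin θ + μ_s N = 2040 + 0.5×3830 = 3950 N.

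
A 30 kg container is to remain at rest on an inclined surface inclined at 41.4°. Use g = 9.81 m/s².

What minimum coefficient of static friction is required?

μ_s,min ≈ 0.882

At the slip threshold m g sin θ = μ_s m g cos θ, so μ_s,min = tan θ.
μ_s,min = tan 41.4° = 0.882.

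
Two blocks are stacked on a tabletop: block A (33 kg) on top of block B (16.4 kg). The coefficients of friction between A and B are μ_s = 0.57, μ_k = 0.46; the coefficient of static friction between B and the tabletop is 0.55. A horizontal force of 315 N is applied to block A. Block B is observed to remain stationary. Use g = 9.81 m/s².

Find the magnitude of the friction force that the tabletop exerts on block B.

The normal force B exerts on A is simply A's weight, N₁ = 323.7 N.
Maximum static friction on A from B: μ_s N₁ = 0.57×323.7 = 184.5 N.
Since P = 315 N > 184.5 N, A slides on B; the A–B friction is kinetic: f₁ = μ_k N₁ = 0.46×323.7 = 149 N.
B experiences an equal 149 N forward from A (third law). B is in equilibrium, so the floor supplies f₂ = 149 N of static friction (limit μ_s(m_A+m_B)g = 266.5 N, not exceeded).

f ≈ 149 N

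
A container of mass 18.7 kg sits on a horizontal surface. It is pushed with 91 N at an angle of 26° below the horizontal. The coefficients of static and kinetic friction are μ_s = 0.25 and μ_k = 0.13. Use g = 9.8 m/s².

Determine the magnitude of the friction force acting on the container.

f ≈ 29 N

The vertical component of P adds to the normal force: N = m g + P sin α = 183.3 + 39.89 = 223.2 N.
For equilibrium, f = P cos α = 91×cos 26° = 81.79 N.
μ_s N = 0.25 × 223.2 = 55.79 N.
81.79 > 55.79 N → the container slides; f = μ_k N = 0.13×223.2 = 29 N.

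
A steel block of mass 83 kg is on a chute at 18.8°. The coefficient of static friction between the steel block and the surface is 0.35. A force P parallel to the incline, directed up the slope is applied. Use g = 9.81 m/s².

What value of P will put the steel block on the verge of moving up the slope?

At impending motion up the slope, friction acts down-slope at its limit: f = μ_s N.
P is parallel to the surface, so N = m g cos θ = 771 N.
Along the incline: P = m g sin θ + μ_s N = 262 + 0.35×771 = 532 N.

P ≈ 532 N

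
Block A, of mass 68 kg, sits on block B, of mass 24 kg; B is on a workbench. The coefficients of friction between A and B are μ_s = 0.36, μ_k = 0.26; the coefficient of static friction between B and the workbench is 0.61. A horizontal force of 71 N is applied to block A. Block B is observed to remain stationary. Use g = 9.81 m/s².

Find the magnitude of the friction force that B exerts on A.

Normal force at the A–B interface: N₁ = m_A g = 667.1 N.
So the A–B interface can sustain at most μ_s N₁ = 240.1 N of static friction.
P = 71 N is within that limit, so A and B move together (both at rest); the A–B friction is simply f₁ = P = 71 N.
By Newton's third law B feels 71 N forward from A. With B stationary, the floor's static friction on B balances it: f₂ = 71 N (well within μ_s(m_A+m_B)g = 550.5 N).

f ≈ 71 N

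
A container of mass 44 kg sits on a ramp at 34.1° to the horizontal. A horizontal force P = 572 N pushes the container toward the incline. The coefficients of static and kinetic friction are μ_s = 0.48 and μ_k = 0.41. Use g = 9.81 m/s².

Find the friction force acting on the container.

Normal direction: N = m g cos θ + P sin θ = 678.1 N.
Along the incline, the net driving force (taking up-slope positive) is P cos θ − m g sin θ = 473.7 − 242 = 231.7 N, so equilibrium requires friction f = -231.7 N (down-slope).
The limit of static friction is μ_s N = 325.5 N.
Since 231.7 N is within the 325.5 N limit, the container stays put and friction is exactly 232 N.

f ≈ 232 N (down the incline)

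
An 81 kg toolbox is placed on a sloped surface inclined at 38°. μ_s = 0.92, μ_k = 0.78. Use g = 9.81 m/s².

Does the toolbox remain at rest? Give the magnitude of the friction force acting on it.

f ≈ 489 N

N = m g cos θ = 626 N.
Down-slope weight component: m g sin θ = 489 N.
μ_s N = 576 N.
489 ≤ 576 N, so it stays put; friction = 489 N.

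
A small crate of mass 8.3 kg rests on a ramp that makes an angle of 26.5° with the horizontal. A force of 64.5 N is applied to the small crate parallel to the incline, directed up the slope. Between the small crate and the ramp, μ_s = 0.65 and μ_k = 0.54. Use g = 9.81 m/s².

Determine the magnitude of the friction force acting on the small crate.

f ≈ 28.2 N (down the incline)

The normal reaction is N = m g cos θ = 72.87 N.
The friction needed for equilibrium is m g sin θ − P = 36.33 − 64.5 = -28.17 N, measured positive up-slope.
The static-friction ceiling is μ_s N = 0.65 × 72.87 = 47.36 N.
Since |-28.17| ≤ 47.36 N, the small crate remains in static equilibrium and friction takes exactly the required value.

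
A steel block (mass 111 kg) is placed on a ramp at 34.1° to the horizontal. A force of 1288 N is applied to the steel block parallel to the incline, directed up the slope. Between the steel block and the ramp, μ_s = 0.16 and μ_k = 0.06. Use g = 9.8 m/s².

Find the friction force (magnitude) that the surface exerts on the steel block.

Normal force: N = m g cos θ = 111 × 9.8 × cos 34.1° = 900.8 N.
For equilibrium along the incline the friction force must supply f = m g sin θ − P = 609.9 − 1288 = -678.1 N (positive meaning up-slope).
The static-friction ceiling is μ_s N = 0.16 × 900.8 = 144.1 N.
Since |-678.1| > 144.1 N, static friction cannot hold it; the steel block slides up the incline and kinetic friction applies: f = μ_k N = 0.06 × 900.8 = 54 N.

f ≈ 54 N (down the incline)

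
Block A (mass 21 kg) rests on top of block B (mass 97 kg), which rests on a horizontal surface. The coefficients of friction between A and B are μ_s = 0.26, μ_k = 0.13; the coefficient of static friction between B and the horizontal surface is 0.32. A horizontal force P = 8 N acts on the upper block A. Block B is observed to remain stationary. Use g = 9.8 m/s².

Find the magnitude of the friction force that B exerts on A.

Between the blocks, N₁ = m_A g = 205.8 N.
So the A–B interface can sustain at most μ_s N₁ = 53.51 N of static friction.
Since P = 8 N ≤ 53.51 N, A does not slip on B; friction on A equals P = 8 N.
B experiences an equal 8 N forward from A (third law). B is in equilibrium, so the floor supplies f₂ = 8 N of static friction (limit μ_s(m_A+m_B)g = 370 N, not exceeded).

f ≈ 8 N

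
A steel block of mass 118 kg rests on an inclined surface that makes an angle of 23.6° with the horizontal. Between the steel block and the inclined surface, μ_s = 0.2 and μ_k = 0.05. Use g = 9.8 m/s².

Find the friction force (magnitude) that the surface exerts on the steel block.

f ≈ 53 N (up the incline)

Normal force: N = m g cos θ = 118 × 9.8 × cos 23.6° = 1060 N.
For equilibrium along the incline, friction must balance the weight component: f = m g sin θ = 463 N up the slope.
The static-friction ceiling is μ_s N = 0.2 × 1060 = 211.9 N.
Since |463| > 211.9 N, static friction cannot hold it; the steel block slides down the incline and kinetic friction applies: f = μ_k N = 0.05 × 1060 = 53 N.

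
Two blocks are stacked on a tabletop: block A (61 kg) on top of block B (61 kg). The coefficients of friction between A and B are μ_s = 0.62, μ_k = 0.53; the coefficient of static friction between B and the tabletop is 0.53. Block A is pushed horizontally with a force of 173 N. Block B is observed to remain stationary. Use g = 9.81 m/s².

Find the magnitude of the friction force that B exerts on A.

The normal force B exerts on A is simply A's weight, N₁ = 598.4 N.
Maximum static friction on A from B: μ_s N₁ = 0.62×598.4 = 371 N.
P = 173 N is within that limit, so A and B move together (both at rest); the A–B friction is simply f₁ = P = 173 N.
B experiences an equal 173 N forward from A (third law). B is in equilibrium, so the floor supplies f₂ = 173 N of static friction (limit μ_s(m_A+m_B)g = 634.3 N, not exceeded).

f ≈ 173 N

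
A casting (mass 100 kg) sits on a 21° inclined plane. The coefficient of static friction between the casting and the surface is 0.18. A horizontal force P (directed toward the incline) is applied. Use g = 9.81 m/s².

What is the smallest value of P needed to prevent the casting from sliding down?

P_min ≈ 187 N

The casting tends to slide down (tan θ > μ_s), so at the point of impending slip friction acts up-slope at its limit: f = μ_s N.
Perpendicular to the incline: N = m g cos θ + P sin θ.
Along the incline: P cos θ + μ_s N = m g sin θ, i.e. P cos θ + μ_s (m g cos θ + P sin θ) = m g sin θ.
Solving, P (cos θ + μ_s sin θ) = m g (sin θ − μ_s cos θ), so P = 981×0.1903/0.9981 = 187 N.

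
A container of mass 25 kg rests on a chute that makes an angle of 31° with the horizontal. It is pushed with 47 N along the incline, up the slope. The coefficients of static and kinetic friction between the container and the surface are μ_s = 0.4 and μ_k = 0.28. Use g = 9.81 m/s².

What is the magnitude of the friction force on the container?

Normal force: N = m g cos θ = 25 × 9.81 × cos 31° = 210.2 N.
The friction needed for equilibrium is m g sin θ − P = 126.3 − 47 = 79.31 N, measured positive up-slope.
The static-friction ceiling is μ_s N = 0.4 × 210.2 = 84.09 N.
Since |79.31| ≤ 84.09 N, static friction is sufficient; f equals the required value, not μ_s N.

f ≈ 79.3 N (up the incline)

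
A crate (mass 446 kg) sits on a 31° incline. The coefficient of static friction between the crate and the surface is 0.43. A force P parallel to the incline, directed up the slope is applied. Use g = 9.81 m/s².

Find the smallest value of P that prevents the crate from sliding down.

P_min ≈ 641 N

The crate tends to slide down (tan θ > μ_s), so at the point of impending slip friction acts up-slope at its limit: f = μ_s N.
P is parallel to the surface, so N = m g cos θ = 3750 N.
Along the incline: P + μ_s N = m g sin θ, so P = 2250 − 0.43×3750 = 641 N.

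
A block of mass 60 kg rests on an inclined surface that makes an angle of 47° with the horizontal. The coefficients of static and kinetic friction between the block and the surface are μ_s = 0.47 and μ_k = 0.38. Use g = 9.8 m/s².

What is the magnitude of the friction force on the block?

f ≈ 152 N (up the incline)

Perpendicular to the surface, N = m g cos θ = 60·9.8·cos 47° = 401 N.
Along the slope the weight component is m g sin θ = 430 N; friction must supply exactly this, acting up-slope.
The static-friction ceiling is μ_s N = 0.47 × 401 = 188.5 N.
|430| exceeds 188.5 N, so the block slips down-slope; friction is kinetic, f = μ_k N = 0.38×401 = 152 N.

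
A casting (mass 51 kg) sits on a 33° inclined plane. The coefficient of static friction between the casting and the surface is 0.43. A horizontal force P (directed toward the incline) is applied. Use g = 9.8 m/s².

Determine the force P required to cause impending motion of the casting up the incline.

At impending motion up the slope, friction acts down-slope at its limit: f = μ_s N.
Perpendicular to the incline: N = m g cos θ + P sin θ.
Along the incline: P cos θ = m g sin θ + μ_s N = m g sin θ + μ_s (m g cos θ + P sin θ).
Solving, P (cos θ − μ_s sin θ) = m g (sin θ + μ_s cos θ), so P = 51×9.8×(sin 33° + 0.43 cos 33°)/(cos 33° − 0.43 sin 33°) = 500×0.9053/0.6045 = 749 N.

P ≈ 749 N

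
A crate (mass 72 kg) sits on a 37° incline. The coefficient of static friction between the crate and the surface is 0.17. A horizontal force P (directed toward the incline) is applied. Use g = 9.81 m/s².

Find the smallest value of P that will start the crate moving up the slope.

At impending motion up the slope, friction acts down-slope at its limit: f = μ_s N.
Perpendicular to the incline: N = m g cos θ + P sin θ.
Along the incline: P cos θ = m g sin θ + μ_s N = m g sin θ + μ_s (m g cos θ + P sin θ).
Solving, P (cos θ − μ_s sin θ) = m g (sin θ + μ_s cos θ), so P = 72×9.81×(sin 37° + 0.17 cos 37°)/(cos 37° − 0.17 sin 37°) = 706×0.7376/0.6963 = 748 N.

P ≈ 748 N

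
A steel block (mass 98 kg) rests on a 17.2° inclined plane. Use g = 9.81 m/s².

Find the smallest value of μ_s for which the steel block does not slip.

At the slip threshold m g sin θ = μ_s m g cos θ, so μ_s,min = tan θ.
μ_s,min = tan 17.2° = 0.31.

μ_s,min ≈ 0.31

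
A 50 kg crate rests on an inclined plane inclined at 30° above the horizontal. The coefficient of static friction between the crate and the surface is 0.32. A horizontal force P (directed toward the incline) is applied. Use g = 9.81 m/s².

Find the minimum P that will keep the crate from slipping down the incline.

P_min ≈ 107 N

The crate tends to slide down (tan θ > μ_s), so at the point of impending slip friction acts up-slope at its limit: f = μ_s N.
Perpendicular to the incline: N = m g cos θ + P sin θ.
Along the incline: P cos θ + μ_s N = m g sin θ, i.e. P cos θ + μ_s (m g cos θ + P sin θ) = m g sin θ.
Solving, P (cos θ + μ_s sin θ) = m g (sin θ − μ_s cos θ), so P = 490×0.2229/1.026 = 107 N.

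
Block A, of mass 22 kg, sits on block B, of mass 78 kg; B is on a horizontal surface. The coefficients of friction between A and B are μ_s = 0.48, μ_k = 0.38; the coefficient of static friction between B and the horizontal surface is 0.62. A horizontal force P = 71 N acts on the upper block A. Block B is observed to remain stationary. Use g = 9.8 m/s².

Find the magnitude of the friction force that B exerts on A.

f ≈ 71 N

Normal force at the A–B interface: N₁ = m_A g = 215.6 N.
So the A–B interface can sustain at most μ_s N₁ = 103.5 N of static friction.
P = 71 N is within that limit, so A and B move together (both at rest); the A–B friction is simply f₁ = P = 71 N.
B experiences an equal 71 N forward from A (third law). B is in equilibrium, so the floor supplies f₂ = 71 N of static friction (limit μ_s(m_A+m_B)g = 607.6 N, not exceeded).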